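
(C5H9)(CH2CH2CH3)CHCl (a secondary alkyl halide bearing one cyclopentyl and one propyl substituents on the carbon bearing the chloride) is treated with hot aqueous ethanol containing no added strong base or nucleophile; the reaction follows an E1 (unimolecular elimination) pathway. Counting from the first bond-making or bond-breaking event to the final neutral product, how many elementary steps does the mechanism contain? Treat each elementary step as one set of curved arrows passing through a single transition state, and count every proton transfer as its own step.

3

Step 1: Unassisted departure of Cl⁻ (taking the C–Cl bonding pair) generates a secondary carbocation.
Step 2: Carbocation rearrangement: a 1,2-hydride shift from the adjacent cyclopentyl carbon converts the initially-formed secondary cation into the more stable tertiary cation.
Step 3: A weak base (a water (or ethanol) molecule from the solvent) removes a proton from a carbon adjacent to the cationic centre; the electrons of that C–H bond become the new π(C=C) bond, giving the alkene.
Total: 3 elementary steps.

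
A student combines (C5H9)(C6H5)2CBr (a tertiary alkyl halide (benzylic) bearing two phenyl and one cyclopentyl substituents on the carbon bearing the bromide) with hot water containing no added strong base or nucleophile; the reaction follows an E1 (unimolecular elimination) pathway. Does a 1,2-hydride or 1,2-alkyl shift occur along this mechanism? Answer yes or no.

The first-formed carbocation is tertiary.
No single 1,2-shift to an adjacent carbon would produce a more-substituted cation than the one already present, so no rearrangement occurs.

no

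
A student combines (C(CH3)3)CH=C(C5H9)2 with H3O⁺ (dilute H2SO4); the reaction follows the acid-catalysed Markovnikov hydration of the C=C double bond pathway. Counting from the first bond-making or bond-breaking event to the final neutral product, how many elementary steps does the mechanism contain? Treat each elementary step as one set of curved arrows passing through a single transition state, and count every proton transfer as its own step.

Step 1: Electrophilic addition begins with the π(C=C) electrons forming a bond to the proton of H3O⁺. Following Markovnikov's rule, the resulting cation is tertiary. H2O is released.
(No 1,2-shift: no single shift to an adjacent carbon would give a more stable cation.)
Step 2: A lone pair on the oxygen of H2O attacks the carbocation, forming a C–O bond and an oxonium ion (a protonated alcohol).
Step 3: Proton transfer from the O–H of the oxonium ion to H2O completes the catalytic cycle and yields the alcohol.
Total: 3 elementary steps.

3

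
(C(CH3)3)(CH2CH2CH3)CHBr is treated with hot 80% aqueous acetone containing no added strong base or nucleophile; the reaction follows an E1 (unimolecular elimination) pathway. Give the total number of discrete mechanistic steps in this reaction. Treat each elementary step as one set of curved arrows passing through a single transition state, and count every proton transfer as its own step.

3

Step 1: Unassisted departure of Br⁻ (taking the C–Br bonding pair) generates a secondary carbocation.
Step 2: A methyl group with its bonding pair migrates from the adjacent tert-butyl carbon to the cationic centre — a 1,2-methyl shift — upgrading the secondary cation to a tertiary one.
Step 3: A water molecule (solvent) deprotonates a β-carbon; as the C–H bond breaks, those electrons form the new alkene π bond.
Total: 3 elementary steps.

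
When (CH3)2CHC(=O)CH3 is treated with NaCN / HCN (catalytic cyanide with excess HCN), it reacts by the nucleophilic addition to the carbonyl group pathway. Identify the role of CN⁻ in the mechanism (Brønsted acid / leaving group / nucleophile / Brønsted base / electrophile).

nucleophile

Step 1: Nucleophilic addition: CN⁻ adds to the carbonyl carbon, pushing the π(C=O) electron pair onto oxygen and giving a tetrahedral alkoxide.
CN⁻ donates an electron pair to form a new σ-bond to carbon — it is the nucleophile.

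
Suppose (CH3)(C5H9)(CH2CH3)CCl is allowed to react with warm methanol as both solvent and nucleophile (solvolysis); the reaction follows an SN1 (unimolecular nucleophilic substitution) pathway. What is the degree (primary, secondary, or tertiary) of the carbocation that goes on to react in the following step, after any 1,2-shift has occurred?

tertiary

Step 1: The C–Cl bond breaks with both electrons going to the chloride; Cl⁻ leaves and a tertiary carbocation remains.
No single 1,2-shift to an adjacent carbon would give a more-substituted cation, so no rearrangement occurs.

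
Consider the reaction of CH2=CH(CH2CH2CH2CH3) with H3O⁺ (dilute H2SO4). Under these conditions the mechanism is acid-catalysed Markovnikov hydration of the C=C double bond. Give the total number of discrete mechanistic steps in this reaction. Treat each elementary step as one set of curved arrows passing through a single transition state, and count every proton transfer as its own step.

Step 1: The π electrons of the C=C bond attack a proton of H3O⁺; Markovnikov addition places the new C–H on the less-substituted alkene carbon, so the positive charge ends up on the more-substituted carbon — a secondary carbocation. H2O is released.
(No 1,2-shift: no single shift to an adjacent carbon would give a more stable cation.)
Step 2: A lone pair on the oxygen of H2O attacks the carbocation, forming a C–O bond and an oxonium ion (a protonated alcohol).
Step 3: H2O removes a proton from the oxonium oxygen, regenerating H3O⁺ and giving the neutral alcohol.
Total: 3 elementary steps.

3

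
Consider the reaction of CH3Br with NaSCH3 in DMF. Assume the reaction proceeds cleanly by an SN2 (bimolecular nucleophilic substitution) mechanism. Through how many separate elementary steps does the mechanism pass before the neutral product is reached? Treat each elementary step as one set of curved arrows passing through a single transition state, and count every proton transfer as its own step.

1

Step 1: CH3S⁻ attacks the back face of the α-carbon while Br⁻ departs with the C–Br bonding pair — a single concerted displacement through a pentacoordinate transition state.
Total: 1 elementary step.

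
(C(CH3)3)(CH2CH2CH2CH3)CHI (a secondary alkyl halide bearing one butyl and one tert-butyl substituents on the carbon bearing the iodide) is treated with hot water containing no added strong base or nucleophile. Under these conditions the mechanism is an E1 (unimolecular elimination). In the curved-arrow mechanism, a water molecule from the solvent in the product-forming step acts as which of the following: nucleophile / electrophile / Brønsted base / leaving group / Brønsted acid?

Brønsted base

Step 3: A weak base (a water molecule from the solvent) removes a proton from a carbon adjacent to the cationic centre; the electrons of that C–H bond become the new π(C=C) bond, giving the alkene.
A water molecule from the solvent in the product-forming step accepts a proton in a proton-transfer step — a Brønsted base.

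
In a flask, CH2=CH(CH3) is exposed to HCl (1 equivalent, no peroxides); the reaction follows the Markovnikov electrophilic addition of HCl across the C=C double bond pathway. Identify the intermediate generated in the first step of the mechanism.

secondary carbocation

Step 1: The π electrons of the C=C bond attack a proton of HCl; Markovnikov addition places the new C–H on the less-substituted alkene carbon, so the positive charge ends up on the more-substituted carbon — a secondary carbocation. The H–Cl bond breaks heterolytically, releasing Cl⁻.
After step 1 the species present is a secondary carbocation.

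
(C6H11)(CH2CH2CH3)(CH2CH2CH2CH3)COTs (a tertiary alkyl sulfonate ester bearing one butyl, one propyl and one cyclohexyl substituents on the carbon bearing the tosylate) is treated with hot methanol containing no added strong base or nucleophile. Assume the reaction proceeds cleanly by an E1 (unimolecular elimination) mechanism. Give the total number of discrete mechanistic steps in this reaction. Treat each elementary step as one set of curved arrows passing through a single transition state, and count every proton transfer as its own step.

Step 1: Unassisted departure of TsO⁻ (taking the C–O bonding pair) generates a tertiary carbocation.
(No 1,2-shift: no single shift to an adjacent carbon would give a more stable cation.)
Step 2: Loss of a β-proton to a methanol molecule of the solvent: the C–H bonding pair collapses toward the cationic carbon to form the C=C π bond, yielding the alkene.
Total: 2 elementary steps.

2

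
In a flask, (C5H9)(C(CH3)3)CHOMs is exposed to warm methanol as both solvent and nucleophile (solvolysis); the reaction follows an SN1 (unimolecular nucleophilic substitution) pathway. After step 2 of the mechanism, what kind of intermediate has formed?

tertiary carbocation

Step 1: Ionisation: the C–O σ-bond cleaves heterolytically; both bonding electrons depart with MsO⁻, leaving a secondary carbocation at the α-carbon.
Step 2: A 1,2-hydride shift from the adjacent cyclopentyl carbon moves the positive charge from the secondary centre to an adjacent carbon, generating a more stable tertiary carbocation.
After step 2 the species present is a tertiary carbocation.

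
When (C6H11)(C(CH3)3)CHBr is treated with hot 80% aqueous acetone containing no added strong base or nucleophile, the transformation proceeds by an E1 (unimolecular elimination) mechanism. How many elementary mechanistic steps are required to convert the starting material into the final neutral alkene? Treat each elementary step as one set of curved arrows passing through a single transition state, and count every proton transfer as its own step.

3

Step 1: Rate-determining heterolysis of the C–Br bond gives Br⁻ and a secondary carbocation.
Step 2: Carbocation rearrangement: a 1,2-hydride shift from the adjacent cyclohexyl carbon converts the initially-formed secondary cation into the more stable tertiary cation.
Step 3: A water molecule (solvent) deprotonates a β-carbon; as the C–H bond breaks, those electrons form the new alkene π bond.
Total: 3 elementary steps.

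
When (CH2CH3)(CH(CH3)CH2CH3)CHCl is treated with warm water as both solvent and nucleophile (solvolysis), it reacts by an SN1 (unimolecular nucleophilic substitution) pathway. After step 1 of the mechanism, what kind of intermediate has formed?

secondary carbocation

Step 1: Rate-determining heterolysis of the C–Cl bond gives Cl⁻ and a secondary carbocation.
After step 1 the species present is a secondary carbocation.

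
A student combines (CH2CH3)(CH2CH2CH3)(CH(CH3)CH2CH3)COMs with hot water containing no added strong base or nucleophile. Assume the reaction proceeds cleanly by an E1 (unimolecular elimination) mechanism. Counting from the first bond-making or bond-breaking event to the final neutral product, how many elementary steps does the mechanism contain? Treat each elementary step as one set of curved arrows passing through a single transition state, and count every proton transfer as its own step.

Step 1: The C–O bond breaks with both electrons going to the mesylate; MsO⁻ leaves and a tertiary carbocation remains.
(No 1,2-shift: no single shift to an adjacent carbon would give a more stable cation.)
Step 2: A water molecule (solvent) deprotonates a β-carbon; as the C–H bond breaks, those electrons form the new alkene π bond.
Total: 2 elementary steps.

2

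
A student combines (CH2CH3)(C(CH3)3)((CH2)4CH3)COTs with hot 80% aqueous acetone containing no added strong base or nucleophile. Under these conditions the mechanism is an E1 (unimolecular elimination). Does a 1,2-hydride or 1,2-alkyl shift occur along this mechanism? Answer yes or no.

The first-formed carbocation is tertiary.
No single 1,2-shift to an adjacent carbon would produce a more-substituted cation than the one already present, so no rearrangement occurs.

no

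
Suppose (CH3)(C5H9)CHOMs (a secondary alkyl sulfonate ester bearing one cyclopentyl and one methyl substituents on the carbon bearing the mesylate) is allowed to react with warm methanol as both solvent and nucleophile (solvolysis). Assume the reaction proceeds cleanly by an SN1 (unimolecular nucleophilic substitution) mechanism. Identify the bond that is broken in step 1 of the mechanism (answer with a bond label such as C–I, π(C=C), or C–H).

Step 1: Rate-determining heterolysis of the C–O bond gives MsO⁻ and a secondary carbocation.
The bond broken in this step is the C–O bond.

C–O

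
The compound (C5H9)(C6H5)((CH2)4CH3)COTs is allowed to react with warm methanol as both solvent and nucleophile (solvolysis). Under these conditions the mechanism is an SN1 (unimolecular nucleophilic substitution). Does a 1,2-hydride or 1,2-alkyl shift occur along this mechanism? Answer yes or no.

The first-formed carbocation is tertiary.
No single 1,2-shift to an adjacent carbon would produce a more-substituted cation than the one already present, so no rearrangement occurs.

no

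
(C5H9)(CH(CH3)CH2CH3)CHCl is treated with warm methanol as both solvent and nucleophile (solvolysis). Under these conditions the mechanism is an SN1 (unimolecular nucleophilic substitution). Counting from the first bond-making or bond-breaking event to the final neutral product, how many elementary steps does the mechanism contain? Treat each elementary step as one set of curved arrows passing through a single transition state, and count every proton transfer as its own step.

Step 1: The C–Cl bond breaks with both electrons going to the chloride; Cl⁻ leaves and a secondary carbocation remains.
Step 2: Carbocation rearrangement: a 1,2-hydride shift from the adjacent sec-butyl carbon converts the initially-formed secondary cation into the more stable tertiary cation.
Step 3: CH3OH donates an oxygen lone pair into the empty p orbital of the cation, giving a protonated ether (an oxonium ion).
Step 4: Proton transfer from the O–H of the oxonium ion to a solvent molecule delivers the neutral ether.
Total: 4 elementary steps.

4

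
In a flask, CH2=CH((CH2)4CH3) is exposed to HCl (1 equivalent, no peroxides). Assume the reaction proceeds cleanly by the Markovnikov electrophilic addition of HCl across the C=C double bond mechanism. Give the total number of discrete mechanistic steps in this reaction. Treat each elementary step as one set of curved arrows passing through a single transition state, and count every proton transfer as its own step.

Step 1: Electrophilic addition begins with the π(C=C) electrons forming a bond to the proton of HCl. Following Markovnikov's rule, the resulting cation is secondary. The H–Cl bond breaks heterolytically, releasing Cl⁻.
(No 1,2-shift: no single shift to an adjacent carbon would give a more stable cation.)
Step 2: Cl⁻ captures the cation: a lone pair on Cl⁻ fills the empty p orbital, producing the alkyl halide product.
Total: 2 elementary steps.

2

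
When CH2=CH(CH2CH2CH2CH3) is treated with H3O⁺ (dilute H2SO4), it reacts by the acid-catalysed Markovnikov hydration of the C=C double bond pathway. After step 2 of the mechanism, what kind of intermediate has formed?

oxonium ion

Step 1: Protonation of the alkene by H3O⁺: the π bond acts as the nucleophile and picks up H⁺, giving the more stable (Markovnikov) secondary carbocation. H2O is released.
Step 2: Water acts as the nucleophile: an oxygen lone pair bonds to the cationic carbon, giving an oxonium-ion intermediate.
After step 2 the species present is an oxonium ion.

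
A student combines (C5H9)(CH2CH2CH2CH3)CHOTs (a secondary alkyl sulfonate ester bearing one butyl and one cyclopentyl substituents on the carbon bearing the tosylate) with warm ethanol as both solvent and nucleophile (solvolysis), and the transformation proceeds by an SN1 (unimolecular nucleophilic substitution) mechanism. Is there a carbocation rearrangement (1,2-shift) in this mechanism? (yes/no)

The first-formed carbocation is secondary.
The adjacent cyclopentyl carbon already bears 2 other carbon substituents and has a hydrogen to migrate; after a 1,2-hydride shift from that carbon the positive charge sits on a tertiary centre.
Tertiary is more stable than secondary, so the shift occurs.

yes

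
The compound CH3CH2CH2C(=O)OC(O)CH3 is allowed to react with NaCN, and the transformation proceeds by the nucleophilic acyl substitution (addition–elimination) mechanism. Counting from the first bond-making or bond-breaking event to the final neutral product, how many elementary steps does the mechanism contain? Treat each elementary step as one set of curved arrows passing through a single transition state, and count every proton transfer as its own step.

2

Step 1: A lone pair on the C of CN⁻ attacks the electrophilic acyl carbon; the π(C=O) electrons move onto oxygen, giving a tetrahedral intermediate.
Step 2: Elimination step: re-formation of the carbonyl π bond drives out CH3CO2⁻, giving the new acyl compound.
Total: 2 elementary steps.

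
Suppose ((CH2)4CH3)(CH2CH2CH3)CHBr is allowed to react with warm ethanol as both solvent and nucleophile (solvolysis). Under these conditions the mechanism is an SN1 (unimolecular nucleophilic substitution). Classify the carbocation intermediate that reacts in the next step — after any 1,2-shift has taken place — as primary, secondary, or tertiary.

Step 1: Ionisation: the C–Br σ-bond cleaves heterolytically; both bonding electrons depart with Br⁻, leaving a secondary carbocation at the α-carbon.
No single 1,2-shift to an adjacent carbon would give a more-substituted cation, so no rearrangement occurs.

secondary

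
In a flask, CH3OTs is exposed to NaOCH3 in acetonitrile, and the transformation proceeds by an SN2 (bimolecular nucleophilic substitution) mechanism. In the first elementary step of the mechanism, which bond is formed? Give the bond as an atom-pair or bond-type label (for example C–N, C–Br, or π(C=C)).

Step 1: The methoxide nucleophile donates a lone pair from O to the α-carbon in a backside attack; simultaneously the C–O σ-bond breaks and both of its electrons leave with TsO⁻. One concerted step with inversion of configuration.
The bond formed in this step is the C–O bond.

C–O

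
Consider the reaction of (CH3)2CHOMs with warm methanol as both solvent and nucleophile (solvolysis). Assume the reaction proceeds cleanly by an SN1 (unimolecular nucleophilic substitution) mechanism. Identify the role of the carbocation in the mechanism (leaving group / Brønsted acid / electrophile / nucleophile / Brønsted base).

electrophile

Step 2: Nucleophilic capture: the oxygen of CH3OH bonds to the cationic carbon, producing an oxonium-ion intermediate.
The carbocation accepts an electron pair into an empty or π* orbital — it is the electrophile.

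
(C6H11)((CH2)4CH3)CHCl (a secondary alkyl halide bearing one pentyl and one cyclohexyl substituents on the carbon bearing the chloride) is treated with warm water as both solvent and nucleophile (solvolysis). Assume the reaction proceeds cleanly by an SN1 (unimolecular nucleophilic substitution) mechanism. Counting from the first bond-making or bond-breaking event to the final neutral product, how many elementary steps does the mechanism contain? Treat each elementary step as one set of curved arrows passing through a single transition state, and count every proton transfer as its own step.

4

Step 1: Unassisted departure of Cl⁻ (taking the C–Cl bonding pair) generates a secondary carbocation.
Step 2: A hydride (H with its bonding pair) migrates from the adjacent cyclohexyl carbon to the cationic centre — a 1,2-hydride shift — upgrading the secondary cation to a tertiary one.
Step 3: A lone pair on the oxygen of H2O attacks the carbocation, forming a new C–O σ-bond and an oxonium ion.
Step 4: Deprotonation of the oxonium oxygen by solvent water yields the neutral alcohol.
Total: 4 elementary steps.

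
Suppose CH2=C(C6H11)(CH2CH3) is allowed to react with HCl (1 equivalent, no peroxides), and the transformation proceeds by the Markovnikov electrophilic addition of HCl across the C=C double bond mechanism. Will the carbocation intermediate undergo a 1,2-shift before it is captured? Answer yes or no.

no

The first-formed carbocation is tertiary.
No single 1,2-shift to an adjacent carbon would produce a more-substituted cation than the one already present, so no rearrangement occurs.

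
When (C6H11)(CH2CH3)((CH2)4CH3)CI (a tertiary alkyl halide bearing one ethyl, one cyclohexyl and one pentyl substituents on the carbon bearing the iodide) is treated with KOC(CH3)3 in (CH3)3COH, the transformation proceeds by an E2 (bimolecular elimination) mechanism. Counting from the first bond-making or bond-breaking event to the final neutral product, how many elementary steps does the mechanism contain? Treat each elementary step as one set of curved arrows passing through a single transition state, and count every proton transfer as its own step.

Step 1: Concerted anti-periplanar elimination: (CH3)3CO⁻ abstracts a β-H while I⁻ leaves, and the C–H electrons become the new C=C π bond — all in a single transition state.
Total: 1 elementary step.

1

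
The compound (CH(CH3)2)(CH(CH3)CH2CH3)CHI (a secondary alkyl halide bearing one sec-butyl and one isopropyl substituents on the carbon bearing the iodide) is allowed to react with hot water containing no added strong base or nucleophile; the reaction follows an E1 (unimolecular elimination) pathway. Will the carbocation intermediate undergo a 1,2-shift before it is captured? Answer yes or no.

yes

The first-formed carbocation is secondary.
The adjacent sec-butyl carbon already bears 2 other carbon substituents and has a hydrogen to migrate; after a 1,2-hydride shift from that carbon the positive charge sits on a tertiary centre.
Tertiary is more stable than secondary, so the shift occurs.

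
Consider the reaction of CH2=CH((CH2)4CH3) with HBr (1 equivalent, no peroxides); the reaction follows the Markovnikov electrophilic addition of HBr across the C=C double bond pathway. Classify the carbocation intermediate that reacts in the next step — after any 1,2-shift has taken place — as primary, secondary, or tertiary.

Step 1: Protonation of the alkene by HBr: the π bond acts as the nucleophile and picks up H⁺, giving the more stable (Markovnikov) secondary carbocation. The H–Br bond breaks heterolytically, releasing Br⁻.
No single 1,2-shift to an adjacent carbon would give a more-substituted cation, so no rearrangement occurs.

secondary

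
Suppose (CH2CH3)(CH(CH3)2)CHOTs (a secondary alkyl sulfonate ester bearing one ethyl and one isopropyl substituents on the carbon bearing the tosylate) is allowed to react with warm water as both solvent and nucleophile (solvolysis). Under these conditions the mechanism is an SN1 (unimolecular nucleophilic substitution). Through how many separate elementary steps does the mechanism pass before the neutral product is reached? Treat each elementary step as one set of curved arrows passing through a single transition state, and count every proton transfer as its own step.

4

Step 1: Ionisation: the C–O σ-bond cleaves heterolytically; both bonding electrons depart with TsO⁻, leaving a secondary carbocation at the α-carbon.
Step 2: A 1,2-hydride shift from the adjacent isopropyl carbon moves the positive charge from the secondary centre to an adjacent carbon, generating a more stable tertiary carbocation.
Step 3: A lone pair on the oxygen of H2O attacks the carbocation, forming a new C–O σ-bond and an oxonium ion.
Step 4: Proton transfer from the O–H of the oxonium ion to a solvent molecule delivers the neutral alcohol.
Total: 4 elementary steps.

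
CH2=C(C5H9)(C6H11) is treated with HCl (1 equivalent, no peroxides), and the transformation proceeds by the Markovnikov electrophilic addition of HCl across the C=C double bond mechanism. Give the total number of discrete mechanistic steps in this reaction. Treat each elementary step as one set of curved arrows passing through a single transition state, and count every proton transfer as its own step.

Step 1: Protonation of the alkene by HCl: the π bond acts as the nucleophile and picks up H⁺, giving the more stable (Markovnikov) tertiary carbocation. The H–Cl bond breaks heterolytically, releasing Cl⁻.
(No 1,2-shift: no single shift to an adjacent carbon would give a more stable cation.)
Step 2: Cl⁻ captures the cation: a lone pair on Cl⁻ fills the empty p orbital, producing the alkyl halide product.
Total: 2 elementary steps.

2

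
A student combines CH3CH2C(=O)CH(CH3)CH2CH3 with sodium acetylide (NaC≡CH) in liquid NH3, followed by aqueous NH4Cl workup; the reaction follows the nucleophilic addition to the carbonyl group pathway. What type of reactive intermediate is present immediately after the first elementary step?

Step 1: A lone pair / filled orbital on HC≡C⁻ attacks the electrophilic carbonyl carbon; the π(C=O) electrons shift onto oxygen, producing a tetrahedral alkoxide intermediate.
After step 1 the species present is a tetrahedral alkoxide intermediate.

tetrahedral alkoxide intermediate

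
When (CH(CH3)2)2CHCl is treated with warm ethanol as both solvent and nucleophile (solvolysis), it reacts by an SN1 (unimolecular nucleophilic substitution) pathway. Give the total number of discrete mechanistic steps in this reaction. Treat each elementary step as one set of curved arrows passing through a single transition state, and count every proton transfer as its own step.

Step 1: Ionisation: the C–Cl σ-bond cleaves heterolytically; both bonding electrons depart with Cl⁻, leaving a secondary carbocation at the α-carbon.
Step 2: A hydride (H with its bonding pair) migrates from the adjacent isopropyl carbon to the cationic centre — a 1,2-hydride shift — upgrading the secondary cation to a tertiary one.
Step 3: Nucleophilic capture: the oxygen of CH3CH2OH bonds to the cationic carbon, producing an oxonium-ion intermediate.
Step 4: A second solvent molecule removes the proton on oxygen, giving the neutral ether product.
Total: 4 elementary steps.

4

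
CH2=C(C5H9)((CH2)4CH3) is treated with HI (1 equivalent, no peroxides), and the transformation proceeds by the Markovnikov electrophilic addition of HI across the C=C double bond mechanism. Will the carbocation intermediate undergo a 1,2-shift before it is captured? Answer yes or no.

no

The first-formed carbocation is tertiary.
No single 1,2-shift to an adjacent carbon would produce a more-substituted cation than the one already present, so no rearrangement occurs.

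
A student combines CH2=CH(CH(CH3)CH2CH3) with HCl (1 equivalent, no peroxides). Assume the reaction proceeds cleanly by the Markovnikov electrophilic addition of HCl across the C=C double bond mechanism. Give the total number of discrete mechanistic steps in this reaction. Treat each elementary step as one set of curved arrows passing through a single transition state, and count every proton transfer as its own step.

3

Step 1: Protonation of the alkene by HCl: the π bond acts as the nucleophile and picks up H⁺, giving the more stable (Markovnikov) secondary carbocation. The H–Cl bond breaks heterolytically, releasing Cl⁻.
Step 2: A hydride (H with its bonding pair) migrates from the adjacent sec-butyl carbon to the cationic centre — a 1,2-hydride shift — upgrading the secondary cation to a tertiary one.
Step 3: The Cl⁻ anion donates a lone pair to the carbocation, forming the new C–Cl σ-bond and giving the neutral alkyl halide.
Total: 3 elementary steps.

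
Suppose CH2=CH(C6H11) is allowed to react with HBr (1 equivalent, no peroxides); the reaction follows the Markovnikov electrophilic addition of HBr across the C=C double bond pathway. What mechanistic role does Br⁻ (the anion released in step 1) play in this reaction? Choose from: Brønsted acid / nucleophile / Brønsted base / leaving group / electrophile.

nucleophile

Step 3: Br⁻ captures the cation: a lone pair on Br⁻ fills the empty p orbital, producing the alkyl halide product.
Br⁻ (the anion released in step 1) donates an electron pair to form a new σ-bond to carbon — it is the nucleophile.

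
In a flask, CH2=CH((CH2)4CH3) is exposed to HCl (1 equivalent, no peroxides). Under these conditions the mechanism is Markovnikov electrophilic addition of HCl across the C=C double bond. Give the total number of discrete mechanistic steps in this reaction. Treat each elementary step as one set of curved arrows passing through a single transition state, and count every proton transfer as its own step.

2

Step 1: Electrophilic addition begins with the π(C=C) electrons forming a bond to the proton of HCl. Following Markovnikov's rule, the resulting cation is secondary. The H–Cl bond breaks heterolytically, releasing Cl⁻.
(No 1,2-shift: no single shift to an adjacent carbon would give a more stable cation.)
Step 2: The Cl⁻ anion donates a lone pair to the carbocation, forming the new C–Cl σ-bond and giving the neutral alkyl halide.
Total: 2 elementary steps.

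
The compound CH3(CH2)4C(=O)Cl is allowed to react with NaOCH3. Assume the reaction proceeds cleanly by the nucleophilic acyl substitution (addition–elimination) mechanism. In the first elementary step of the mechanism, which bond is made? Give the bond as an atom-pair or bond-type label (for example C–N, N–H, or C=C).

C–O

Step 1: A lone pair on the O of CH3O⁻ attacks the electrophilic acyl carbon; the π(C=O) electrons move onto oxygen, giving a tetrahedral intermediate.
The bond formed in this step is the C–O bond.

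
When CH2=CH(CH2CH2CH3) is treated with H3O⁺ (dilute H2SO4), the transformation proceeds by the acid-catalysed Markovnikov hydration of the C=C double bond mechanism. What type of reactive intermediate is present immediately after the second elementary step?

oxonium ion

Step 1: Electrophilic addition begins with the π(C=C) electrons forming a bond to the proton of H3O⁺. Following Markovnikov's rule, the resulting cation is secondary. H2O is released.
Step 2: Nucleophilic capture of the cation by H2O produces the protonated alcohol (an oxonium ion).
After step 2 the species present is an oxonium ion.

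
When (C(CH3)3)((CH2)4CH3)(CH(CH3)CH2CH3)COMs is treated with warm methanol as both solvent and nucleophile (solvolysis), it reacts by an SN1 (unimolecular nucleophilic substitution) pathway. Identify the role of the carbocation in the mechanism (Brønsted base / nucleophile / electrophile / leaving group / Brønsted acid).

Step 2: A lone pair on the oxygen of CH3OH attacks the carbocation, forming a new C–O σ-bond and an oxonium ion.
The carbocation accepts an electron pair into an empty or π* orbital — it is the electrophile.

electrophile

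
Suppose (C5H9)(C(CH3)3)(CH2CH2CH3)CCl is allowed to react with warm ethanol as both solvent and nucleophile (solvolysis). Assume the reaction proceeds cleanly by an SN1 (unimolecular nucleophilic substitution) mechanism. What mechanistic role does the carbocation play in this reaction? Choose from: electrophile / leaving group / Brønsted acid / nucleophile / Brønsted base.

electrophile

Step 2: A lone pair on the oxygen of CH3CH2OH attacks the carbocation, forming a new C–O σ-bond and an oxonium ion.
The carbocation accepts an electron pair into an empty or π* orbital — it is the electrophile.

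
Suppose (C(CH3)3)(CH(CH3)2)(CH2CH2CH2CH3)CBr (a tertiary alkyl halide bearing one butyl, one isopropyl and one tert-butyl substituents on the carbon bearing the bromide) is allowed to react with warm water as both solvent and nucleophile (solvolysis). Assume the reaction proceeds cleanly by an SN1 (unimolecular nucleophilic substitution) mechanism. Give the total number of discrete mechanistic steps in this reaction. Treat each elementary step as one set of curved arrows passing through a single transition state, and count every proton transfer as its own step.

3

Step 1: The C–Br bond breaks with both electrons going to the bromide; Br⁻ leaves and a tertiary carbocation remains.
(No 1,2-shift: no single shift to an adjacent carbon would give a more stable cation.)
Step 2: Nucleophilic capture: the oxygen of H2O bonds to the cationic carbon, producing an oxonium-ion intermediate.
Step 3: A second solvent molecule removes the proton on oxygen, giving the neutral alcohol product.
Total: 3 elementary steps.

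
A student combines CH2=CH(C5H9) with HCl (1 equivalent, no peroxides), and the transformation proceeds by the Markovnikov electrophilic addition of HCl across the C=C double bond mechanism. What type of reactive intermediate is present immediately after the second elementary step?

Step 1: Electrophilic addition begins with the π(C=C) electrons forming a bond to the proton of HCl. Following Markovnikov's rule, the resulting cation is secondary. The H–Cl bond breaks heterolytically, releasing Cl⁻.
Step 2: A hydride (H with its bonding pair) migrates from the adjacent cyclopentyl carbon to the cationic centre — a 1,2-hydride shift — upgrading the secondary cation to a tertiary one.
After step 2 the species present is a tertiary carbocation.

tertiary carbocation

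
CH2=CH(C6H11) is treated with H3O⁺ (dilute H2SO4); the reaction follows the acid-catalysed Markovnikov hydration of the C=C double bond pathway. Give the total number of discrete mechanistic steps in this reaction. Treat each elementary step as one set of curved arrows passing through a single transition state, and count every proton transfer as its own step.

Step 1: Electrophilic addition begins with the π(C=C) electrons forming a bond to the proton of H3O⁺. Following Markovnikov's rule, the resulting cation is secondary. H2O is released.
Step 2: A 1,2-hydride shift from the adjacent cyclohexyl carbon moves the positive charge from the secondary centre to an adjacent carbon, generating a more stable tertiary carbocation.
Step 3: Nucleophilic capture of the cation by H2O produces the protonated alcohol (an oxonium ion).
Step 4: H2O removes a proton from the oxonium oxygen, regenerating H3O⁺ and giving the neutral alcohol.
Total: 4 elementary steps.

4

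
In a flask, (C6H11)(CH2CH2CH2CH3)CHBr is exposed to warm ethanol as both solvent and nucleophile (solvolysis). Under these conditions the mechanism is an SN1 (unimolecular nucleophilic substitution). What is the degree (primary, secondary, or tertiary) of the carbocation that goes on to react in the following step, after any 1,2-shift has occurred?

tertiary

Step 1: Ionisation: the C–Br σ-bond cleaves heterolytically; both bonding electrons depart with Br⁻, leaving a secondary carbocation at the α-carbon.
Step 2: A hydride (H with its bonding pair) migrates from the adjacent cyclohexyl carbon to the cationic centre — a 1,2-hydride shift — upgrading the secondary cation to a tertiary one.
The cation rearranges from secondary to tertiary via a 1,2-hydride shift from the adjacent cyclohexyl carbon; the tertiary cation is what reacts next.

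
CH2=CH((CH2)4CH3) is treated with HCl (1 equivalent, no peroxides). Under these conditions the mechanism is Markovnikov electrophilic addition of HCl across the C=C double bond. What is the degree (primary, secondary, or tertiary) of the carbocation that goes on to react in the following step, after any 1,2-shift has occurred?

secondary

Step 1: Electrophilic addition begins with the π(C=C) electrons forming a bond to the proton of HCl. Following Markovnikov's rule, the resulting cation is secondary. The H–Cl bond breaks heterolytically, releasing Cl⁻.
No single 1,2-shift to an adjacent carbon would give a more-substituted cation, so no rearrangement occurs.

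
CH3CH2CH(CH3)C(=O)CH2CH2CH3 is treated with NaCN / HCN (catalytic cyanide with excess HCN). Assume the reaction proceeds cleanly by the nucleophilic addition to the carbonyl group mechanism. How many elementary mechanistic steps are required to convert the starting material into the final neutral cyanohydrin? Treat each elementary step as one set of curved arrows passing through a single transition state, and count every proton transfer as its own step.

2

Step 1: A lone pair / filled orbital on CN⁻ attacks the electrophilic carbonyl carbon; the π(C=O) electrons shift onto oxygen, producing a tetrahedral alkoxide intermediate.
Step 2: Proton transfer from HCN to the alkoxide furnishes a cyanohydrin (and releases another CN⁻ to continue the reaction).
Total: 2 elementary steps.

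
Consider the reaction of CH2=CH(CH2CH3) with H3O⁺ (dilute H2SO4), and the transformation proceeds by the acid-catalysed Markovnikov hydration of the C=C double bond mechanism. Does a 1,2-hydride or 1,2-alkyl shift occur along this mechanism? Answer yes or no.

no

The first-formed carbocation is secondary.
No single 1,2-shift to an adjacent carbon would produce a more-substituted cation than the one already present, so no rearrangement occurs.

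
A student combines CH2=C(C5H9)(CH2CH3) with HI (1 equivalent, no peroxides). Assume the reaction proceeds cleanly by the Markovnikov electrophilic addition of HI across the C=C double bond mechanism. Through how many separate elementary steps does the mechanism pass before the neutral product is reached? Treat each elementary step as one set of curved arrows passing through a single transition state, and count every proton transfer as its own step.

2

Step 1: Protonation of the alkene by HI: the π bond acts as the nucleophile and picks up H⁺, giving the more stable (Markovnikov) tertiary carbocation. The H–I bond breaks heterolytically, releasing I⁻.
(No 1,2-shift: no single shift to an adjacent carbon would give a more stable cation.)
Step 2: Nucleophilic attack by I⁻ on the carbocation completes the addition, giving R–I.
Total: 2 elementary steps.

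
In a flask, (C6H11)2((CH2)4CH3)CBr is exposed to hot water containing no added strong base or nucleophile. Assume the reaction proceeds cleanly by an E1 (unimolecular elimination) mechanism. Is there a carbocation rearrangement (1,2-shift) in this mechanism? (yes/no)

no

The first-formed carbocation is tertiary.
No single 1,2-shift to an adjacent carbon would produce a more-substituted cation than the one already present, so no rearrangement occurs.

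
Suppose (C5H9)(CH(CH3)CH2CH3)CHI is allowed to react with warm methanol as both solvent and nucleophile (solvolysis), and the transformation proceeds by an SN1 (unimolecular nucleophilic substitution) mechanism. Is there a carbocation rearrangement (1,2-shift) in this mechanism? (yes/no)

yes

The first-formed carbocation is secondary.
The adjacent cyclopentyl carbon already bears 2 other carbon substituents and has a hydrogen to migrate; after a 1,2-hydride shift from that carbon the positive charge sits on a tertiary centre.
Tertiary is more stable than secondary, so the shift occurs.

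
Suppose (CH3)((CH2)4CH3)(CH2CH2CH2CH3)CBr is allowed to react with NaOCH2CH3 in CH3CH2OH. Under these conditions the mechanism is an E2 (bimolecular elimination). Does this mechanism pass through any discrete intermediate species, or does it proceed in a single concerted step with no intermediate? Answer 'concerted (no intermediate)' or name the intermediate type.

The strong base CH3CH2O⁻ removes a β-hydrogen; in the same concerted event the electrons of the breaking C–H bond form the new π(C=C) bond and the C–Br σ-bond breaks, expelling Br⁻. Anti-periplanar geometry; one transition state.
All bond changes occur in one transition state; no discrete intermediate is formed.

concerted (no intermediate)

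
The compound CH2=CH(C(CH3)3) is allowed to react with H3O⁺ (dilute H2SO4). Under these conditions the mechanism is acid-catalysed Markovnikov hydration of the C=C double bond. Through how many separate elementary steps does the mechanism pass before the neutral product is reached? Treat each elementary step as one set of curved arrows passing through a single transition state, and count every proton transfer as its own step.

Step 1: The π electrons of the C=C bond attack a proton of H3O⁺; Markovnikov addition places the new C–H on the less-substituted alkene carbon, so the positive charge ends up on the more-substituted carbon — a secondary carbocation. H2O is released.
Step 2: A methyl group with its bonding pair migrates from the adjacent tert-butyl carbon to the cationic centre — a 1,2-methyl shift — upgrading the secondary cation to a tertiary one.
Step 3: Water acts as the nucleophile: an oxygen lone pair bonds to the cationic carbon, giving an oxonium-ion intermediate.
Step 4: Deprotonation of the oxonium ion by a water molecule delivers the neutral alcohol and regenerates the acid catalyst.
Total: 4 elementary steps.

4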